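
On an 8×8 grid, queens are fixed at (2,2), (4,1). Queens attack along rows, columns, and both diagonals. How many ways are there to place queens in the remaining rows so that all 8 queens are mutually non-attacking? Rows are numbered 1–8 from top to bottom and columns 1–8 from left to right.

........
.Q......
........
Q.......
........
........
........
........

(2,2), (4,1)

Branch on row 1: col 5 → 2; col 6 → 2; col 7 → 1; col 8 → 1.
Sum: 2 + 2 + 1 + 1 = 6.

6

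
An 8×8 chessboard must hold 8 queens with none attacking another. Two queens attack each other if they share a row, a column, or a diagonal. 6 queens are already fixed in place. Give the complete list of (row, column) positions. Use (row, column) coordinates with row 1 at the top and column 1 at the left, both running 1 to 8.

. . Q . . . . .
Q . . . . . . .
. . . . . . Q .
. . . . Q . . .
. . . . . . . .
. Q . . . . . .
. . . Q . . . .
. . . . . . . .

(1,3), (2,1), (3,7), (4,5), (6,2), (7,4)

Row 5: attacked by (1,3)→{3,7}; (2,1)→{1,4}; (3,7)→{5,7}; (4,5)→{4,5,6}; (6,2)→{1,2,3}; (7,4)→{2,4,6}. Safe: 8. Place at column 8.
Row 8: attacked by (1,3)→{3}; (2,1)→{1,7}; (3,7)→{2,7}; (4,5)→{1,5}; (5,8)→{5,8}; (6,2)→{2,4}; (7,4)→{3,4,5}. Safe: 6. Place at column 6.
Columns [3, 1, 7, 5, 8, 2, 4, 6], r−c [-2, 1, -4, -1, -3, 4, 3, 2], r+c [4, 3, 10, 9, 13, 8, 11, 14] are all distinct, so no two queens attack.

(1,3) (2,1) (3,7) (4,5) (5,8) (6,2) (7,4) (8,6)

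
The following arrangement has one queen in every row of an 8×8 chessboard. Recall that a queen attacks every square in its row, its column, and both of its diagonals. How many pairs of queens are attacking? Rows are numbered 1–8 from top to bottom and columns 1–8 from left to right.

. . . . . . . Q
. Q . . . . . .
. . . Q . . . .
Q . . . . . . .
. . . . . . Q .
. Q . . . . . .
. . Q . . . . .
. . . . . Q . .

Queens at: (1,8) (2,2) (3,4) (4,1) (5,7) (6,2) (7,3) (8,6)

2

Same column: (2,2)–(6,2) (column 2).
Same diagonal: (6,2)–(7,3) (|6−7| = |2−3| = 1).
Total attacking pairs: 2.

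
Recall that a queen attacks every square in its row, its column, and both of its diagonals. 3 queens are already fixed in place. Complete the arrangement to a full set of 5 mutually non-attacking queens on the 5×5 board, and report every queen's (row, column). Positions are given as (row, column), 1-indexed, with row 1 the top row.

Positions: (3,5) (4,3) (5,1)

(1,4) (2,2) (3,5) (4,3) (5,1)

Row 1: attacked by (3,5)→{3,5}; (4,3)→{3}; (5,1)→{1,5}. Safe: 2, 4. Place at column 4.
Row 2: attacked by (1,4)→{3,4,5}; (3,5)→{4,5}; (4,3)→{1,3,5}; (5,1)→{1,4}. Safe: 2. Place at column 2.
Columns [4, 2, 5, 3, 1], r−c [-3, 0, -2, 1, 4], r+c [5, 4, 8, 7, 6] are all distinct, so no two queens attack.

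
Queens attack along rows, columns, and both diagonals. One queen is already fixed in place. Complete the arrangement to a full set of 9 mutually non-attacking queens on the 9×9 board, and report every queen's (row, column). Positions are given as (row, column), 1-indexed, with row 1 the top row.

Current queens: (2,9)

(1,2) (2,9) (3,6) (4,3) (5,5) (6,8) (7,1) (8,4) (9,7)

Row 1: attacked by (2,9)→{8,9}. Safe: 1, 2, 3, 4, 5, 6, 7. Place at column 2.
Row 3: attacked by (1,2)→{2,4}; (2,9)→{8,9}. Safe: 1, 3, 5, 6, 7. Place at column 6.
Row 4: attacked by (1,2)→{2,5}; (2,9)→{7,9}; (3,6)→{5,6,7}. Safe: 1, 3, 4, 8. Place at column 3.
Row 5: attacked by (1,2)→{2,6}; (2,9)→{6,9}; (3,6)→{4,6,8}; (4,3)→{2,3,4}. Safe: 1, 5, 7. Place at column 5.
Row 6: attacked by (1,2)→{2,7}; (2,9)→{5,9}; (3,6)→{3,6,9}; (4,3)→{1,3,5}; (5,5)→{4,5,6}. Safe: 8. Place at column 8.
Row 7: attacked by (1,2)→{2,8}; (2,9)→{4,9}; (3,6)→{2,6}; (4,3)→{3,6}; (5,5)→{3,5,7}; (6,8)→{7,8,9}. Safe: 1. Place at column 1.
Row 8: attacked by (1,2)→{2,9}; (2,9)→{3,9}; (3,6)→{1,6}; (4,3)→{3,7}; (5,5)→{2,5,8}; (6,8)→{6,8}; (7,1)→{1,2}. Safe: 4. Place at column 4.
Row 9: attacked by (1,2)→{2}; (2,9)→{2,9}; (3,6)→{6}; (4,3)→{3,8}; (5,5)→{1,5,9}; (6,8)→{5,8}; (7,1)→{1,3}; (8,4)→{3,4,5}. Safe: 7. Place at column 7.
Columns [2, 9, 6, 3, 5, 8, 1, 4, 7], r−c [-1, -7, -3, 1, 0, -2, 6, 4, 2], r+c [3, 11, 9, 7, 10, 14, 8, 12, 16] are all distinct, so no two queens attack.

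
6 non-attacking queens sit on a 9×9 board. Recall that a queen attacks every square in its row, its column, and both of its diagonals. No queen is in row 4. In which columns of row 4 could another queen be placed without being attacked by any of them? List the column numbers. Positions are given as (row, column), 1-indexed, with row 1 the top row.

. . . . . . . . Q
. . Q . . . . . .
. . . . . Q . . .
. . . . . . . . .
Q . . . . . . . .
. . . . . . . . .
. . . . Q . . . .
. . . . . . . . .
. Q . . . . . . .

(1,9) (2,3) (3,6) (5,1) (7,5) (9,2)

columns 4

(1,9) attacks row 4 at column 9 and diagonals 6.
(2,3) attacks row 4 at column 3 and diagonals 1, 5.
(3,6) attacks row 4 at column 6 and diagonals 5, 7.
(5,1) attacks row 4 at column 1 and diagonals 2.
(7,5) attacks row 4 at column 5 and diagonals 2, 8.
(9,2) attacks row 4 at column 2 and diagonals 7.
Attacked columns: {1, 2, 3, 5, 6, 7, 8, 9}. Safe: {4}.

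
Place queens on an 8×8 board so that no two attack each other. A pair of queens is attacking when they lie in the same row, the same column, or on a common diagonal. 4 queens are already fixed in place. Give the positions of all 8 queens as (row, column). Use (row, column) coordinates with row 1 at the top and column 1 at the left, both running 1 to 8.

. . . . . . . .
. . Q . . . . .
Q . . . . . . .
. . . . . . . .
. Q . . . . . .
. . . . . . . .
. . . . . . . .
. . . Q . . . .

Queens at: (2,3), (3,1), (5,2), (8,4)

Row 1: attacked by (2,3)→{2,3,4}; (3,1)→{1,3}; (5,2)→{2,6}; (8,4)→{4}. Safe: 5, 7, 8. Place at column 8.
Row 4: attacked by (1,8)→{5,8}; (2,3)→{1,3,5}; (3,1)→{1,2}; (5,2)→{1,2,3}; (8,4)→{4,8}. Safe: 6, 7. Place at column 6.
Row 6: attacked by (1,8)→{3,8}; (2,3)→{3,7}; (3,1)→{1,4}; (4,6)→{4,6,8}; (5,2)→{1,2,3}; (8,4)→{2,4,6}. Safe: 5. Place at column 5.
Row 7: attacked by (1,8)→{2,8}; (2,3)→{3,8}; (3,1)→{1,5}; (4,6)→{3,6}; (5,2)→{2,4}; (6,5)→{4,5,6}; (8,4)→{3,4,5}. Safe: 7. Place at column 7.
Columns [8, 3, 1, 6, 2, 5, 7, 4], r−c [-7, -1, 2, -2, 3, 1, 0, 4], r+c [9, 5, 4, 10, 7, 11, 14, 12] are all distinct, so no two queens attack.

(1,8) (2,3) (3,1) (4,6) (5,2) (6,5) (7,7) (8,4)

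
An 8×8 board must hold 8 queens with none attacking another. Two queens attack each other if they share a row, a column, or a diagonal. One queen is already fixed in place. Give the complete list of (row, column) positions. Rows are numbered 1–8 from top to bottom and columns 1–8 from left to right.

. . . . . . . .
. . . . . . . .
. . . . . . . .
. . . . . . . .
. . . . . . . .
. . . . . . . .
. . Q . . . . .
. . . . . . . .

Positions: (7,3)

(1,4) (2,1) (3,5) (4,8) (5,2) (6,7) (7,3) (8,6)

Row 1: attacked by (7,3)→{3}. Safe: 1, 2, 4, 5, 6, 7, 8. Place at column 4.
Row 2: attacked by (1,4)→{3,4,5}; (7,3)→{3,8}. Safe: 1, 2, 6, 7. Place at column 1.
Row 3: attacked by (1,4)→{2,4,6}; (2,1)→{1,2}; (7,3)→{3,7}. Safe: 5, 8. Place at column 5.
Row 4: attacked by (1,4)→{1,4,7}; (2,1)→{1,3}; (3,5)→{4,5,6}; (7,3)→{3,6}. Safe: 2, 8. Place at column 8.
Row 5: attacked by (1,4)→{4,8}; (2,1)→{1,4}; (3,5)→{3,5,7}; (4,8)→{7,8}; (7,3)→{1,3,5}. Safe: 2, 6. Place at column 2.
Row 6: attacked by (1,4)→{4}; (2,1)→{1,5}; (3,5)→{2,5,8}; (4,8)→{6,8}; (5,2)→{1,2,3}; (7,3)→{2,3,4}. Safe: 7. Place at column 7.
Row 8: attacked by (1,4)→{4}; (2,1)→{1,7}; (3,5)→{5}; (4,8)→{4,8}; (5,2)→{2,5}; (6,7)→{5,7}; (7,3)→{2,3,4}. Safe: 6. Place at column 6.
Columns [4, 1, 5, 8, 2, 7, 3, 6], r−c [-3, 1, -2, -4, 3, -1, 4, 2], r+c [5, 3, 8, 12, 7, 13, 10, 14] are all distinct, so no two queens attack.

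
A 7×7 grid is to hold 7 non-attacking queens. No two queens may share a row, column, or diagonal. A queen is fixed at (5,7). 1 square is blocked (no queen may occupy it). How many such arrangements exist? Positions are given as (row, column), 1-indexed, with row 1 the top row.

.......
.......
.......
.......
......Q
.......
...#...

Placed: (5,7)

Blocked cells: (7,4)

Branch on row 1: col 1 → 1; col 2 → 2; col 4 → 0; col 5 → 1; col 6 → 1.
Sum: 1 + 2 + 0 + 1 + 1 = 5.

5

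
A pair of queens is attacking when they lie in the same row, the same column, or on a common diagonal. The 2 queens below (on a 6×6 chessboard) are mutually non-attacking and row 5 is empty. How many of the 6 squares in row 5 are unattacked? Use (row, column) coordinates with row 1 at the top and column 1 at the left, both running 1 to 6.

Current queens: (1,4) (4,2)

(1,4) attacks row 5 at column 4.
(4,2) attacks row 5 at column 2 and diagonals 1, 3.
Attacked columns: {1, 2, 3, 4}. Safe: {5, 6}.

2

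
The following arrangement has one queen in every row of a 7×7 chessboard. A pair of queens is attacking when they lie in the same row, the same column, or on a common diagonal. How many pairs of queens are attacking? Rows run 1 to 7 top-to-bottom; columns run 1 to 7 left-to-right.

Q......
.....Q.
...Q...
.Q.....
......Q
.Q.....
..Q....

3

Same column: (4,2)–(6,2) (column 2).
Same diagonal: (2,6)–(6,2) (|2−6| = |6−2| = 4); (6,2)–(7,3) (|6−7| = |2−3| = 1).
Total attacking pairs: 3.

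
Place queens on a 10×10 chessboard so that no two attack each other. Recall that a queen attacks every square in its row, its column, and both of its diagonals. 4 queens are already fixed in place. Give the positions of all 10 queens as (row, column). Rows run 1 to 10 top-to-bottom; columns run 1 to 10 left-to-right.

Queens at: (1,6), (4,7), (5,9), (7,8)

(1,6) (2,1) (3,5) (4,7) (5,9) (6,3) (7,8) (8,2) (9,4) (10,10)

Row 2: attacked by (1,6)→{5,6,7}; (4,7)→{5,7,9}; (5,9)→{6,9}; (7,8)→{3,8}. Safe: 1, 2, 4, 10. Place at column 1.
Row 3: attacked by (1,6)→{4,6,8}; (2,1)→{1,2}; (4,7)→{6,7,8}; (5,9)→{7,9}; (7,8)→{4,8}. Safe: 3, 5, 10. Place at column 5.
Row 6: attacked by (1,6)→{1,6}; (2,1)→{1,5}; (3,5)→{2,5,8}; (4,7)→{5,7,9}; (5,9)→{8,9,10}; (7,8)→{7,8,9}. Safe: 3, 4. Place at column 3.
Row 8: attacked by (1,6)→{6}; (2,1)→{1,7}; (3,5)→{5,10}; (4,7)→{3,7}; (5,9)→{6,9}; (6,3)→{1,3,5}; (7,8)→{7,8,9}. Safe: 2, 4. Place at column 2.
Row 9: attacked by (1,6)→{6}; (2,1)→{1,8}; (3,5)→{5}; (4,7)→{2,7}; (5,9)→{5,9}; (6,3)→{3,6}; (7,8)→{6,8,10}; (8,2)→{1,2,3}. Safe: 4. Place at column 4.
Row 10: attacked by (1,6)→{6}; (2,1)→{1,9}; (3,5)→{5}; (4,7)→{1,7}; (5,9)→{4,9}; (6,3)→{3,7}; (7,8)→{5,8}; (8,2)→{2,4}; (9,4)→{3,4,5}. Safe: 10. Place at column 10.
Columns [6, 1, 5, 7, 9, 3, 8, 2, 4, 10], r−c [-5, 1, -2, -3, -4, 3, -1, 6, 5, 0], r+c [7, 3, 8, 11, 14, 9, 15, 10, 13, 20] are all distinct, so no two queens attack.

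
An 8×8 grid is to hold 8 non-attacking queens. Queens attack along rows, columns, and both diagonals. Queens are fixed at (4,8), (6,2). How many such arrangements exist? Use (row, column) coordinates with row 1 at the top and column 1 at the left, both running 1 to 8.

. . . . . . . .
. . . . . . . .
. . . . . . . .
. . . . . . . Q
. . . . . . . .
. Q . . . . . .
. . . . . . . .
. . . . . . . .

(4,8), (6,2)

3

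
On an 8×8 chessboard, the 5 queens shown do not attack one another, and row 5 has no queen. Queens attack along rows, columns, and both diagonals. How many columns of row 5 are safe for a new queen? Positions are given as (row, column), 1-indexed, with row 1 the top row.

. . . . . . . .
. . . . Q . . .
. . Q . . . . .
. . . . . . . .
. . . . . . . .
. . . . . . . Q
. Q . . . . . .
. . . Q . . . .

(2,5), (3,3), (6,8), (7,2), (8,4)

1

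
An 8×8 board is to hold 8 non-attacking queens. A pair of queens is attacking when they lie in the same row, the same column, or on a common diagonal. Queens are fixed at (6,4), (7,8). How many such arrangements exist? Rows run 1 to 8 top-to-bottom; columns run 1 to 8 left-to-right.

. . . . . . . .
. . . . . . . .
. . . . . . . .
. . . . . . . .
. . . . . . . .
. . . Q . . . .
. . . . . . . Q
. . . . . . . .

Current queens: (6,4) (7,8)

3

Branch on row 1: col 1 → 0; col 3 → 1; col 5 → 1; col 6 → 0; col 7 → 1.
Sum: 0 + 1 + 1 + 0 + 1 = 3.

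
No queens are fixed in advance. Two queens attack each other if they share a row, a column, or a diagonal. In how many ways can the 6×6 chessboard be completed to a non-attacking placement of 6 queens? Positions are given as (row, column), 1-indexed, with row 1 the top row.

4

Branch on row 1: col 1 → 0; col 2 → 1; col 3 → 1; col 4 → 1; col 5 → 1; col 6 → 0.
Sum: 0 + 1 + 1 + 1 + 1 + 0 = 4.
(This is the classic 6-queens count.)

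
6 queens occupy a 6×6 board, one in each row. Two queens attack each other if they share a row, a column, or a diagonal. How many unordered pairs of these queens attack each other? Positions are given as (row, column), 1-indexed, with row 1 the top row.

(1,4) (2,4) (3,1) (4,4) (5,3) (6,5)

Same column: (1,4)–(2,4) (column 4); (1,4)–(4,4) (column 4); (2,4)–(4,4) (column 4).
Same diagonal: (3,1)–(5,3) (|3−5| = |1−3| = 2); (4,4)–(5,3) (|4−5| = |4−3| = 1).
Total attacking pairs: 5.

5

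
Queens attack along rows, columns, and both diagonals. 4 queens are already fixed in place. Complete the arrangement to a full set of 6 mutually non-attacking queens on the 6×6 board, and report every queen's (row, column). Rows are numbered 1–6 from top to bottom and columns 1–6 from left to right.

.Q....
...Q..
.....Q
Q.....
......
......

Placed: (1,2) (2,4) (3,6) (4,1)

Row 5: attacked by (1,2)→{2,6}; (2,4)→{1,4}; (3,6)→{4,6}; (4,1)→{1,2}. Safe: 3, 5. Place at column 3.
Row 6: attacked by (1,2)→{2}; (2,4)→{4}; (3,6)→{3,6}; (4,1)→{1,3}; (5,3)→{2,3,4}. Safe: 5. Place at column 5.
Columns [2, 4, 6, 1, 3, 5], r−c [-1, -2, -3, 3, 2, 1], r+c [3, 6, 9, 5, 8, 11] are all distinct, so no two queens attack.

(1,2) (2,4) (3,6) (4,1) (5,3) (6,5)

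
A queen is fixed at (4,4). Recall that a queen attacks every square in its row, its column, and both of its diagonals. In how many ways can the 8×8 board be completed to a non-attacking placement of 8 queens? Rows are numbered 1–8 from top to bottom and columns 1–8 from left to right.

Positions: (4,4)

8

Branch on row 1: col 2 → 1; col 3 → 1; col 5 → 4; col 6 → 2; col 8 → 0.
Sum: 1 + 1 + 4 + 2 + 0 = 8.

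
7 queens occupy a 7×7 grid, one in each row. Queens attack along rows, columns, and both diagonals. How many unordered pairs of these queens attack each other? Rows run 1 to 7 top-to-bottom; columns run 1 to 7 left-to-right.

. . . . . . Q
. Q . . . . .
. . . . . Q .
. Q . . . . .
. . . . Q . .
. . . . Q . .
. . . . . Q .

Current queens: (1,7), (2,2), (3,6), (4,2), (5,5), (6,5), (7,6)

5

Same column: (2,2)–(4,2) (column 2); (3,6)–(7,6) (column 6); (5,5)–(6,5) (column 5).
Same diagonal: (2,2)–(5,5) (|2−5| = |2−5| = 3); (6,5)–(7,6) (|6−7| = |5−6| = 1).
Total attacking pairs: 5.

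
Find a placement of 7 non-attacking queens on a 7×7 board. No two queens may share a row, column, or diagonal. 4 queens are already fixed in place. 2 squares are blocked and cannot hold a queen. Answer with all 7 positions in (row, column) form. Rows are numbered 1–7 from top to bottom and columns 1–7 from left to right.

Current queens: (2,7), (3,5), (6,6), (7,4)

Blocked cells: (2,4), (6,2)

Row 1: attacked by (2,7)→{6,7}; (3,5)→{3,5,7}; (6,6)→{1,6}; (7,4)→{4}. Safe: 2. Place at column 2.
Row 4: attacked by (1,2)→{2,5}; (2,7)→{5,7}; (3,5)→{4,5,6}; (6,6)→{4,6}; (7,4)→{1,4,7}. Safe: 3. Place at column 3.
Row 5: attacked by (1,2)→{2,6}; (2,7)→{4,7}; (3,5)→{3,5,7}; (4,3)→{2,3,4}; (6,6)→{5,6,7}; (7,4)→{2,4,6}. Safe: 1. Place at column 1.
Columns [2, 7, 5, 3, 1, 6, 4], r−c [-1, -5, -2, 1, 4, 0, 3], r+c [3, 9, 8, 7, 6, 12, 11] are all distinct, so no two queens attack.

(1,2) (2,7) (3,5) (4,3) (5,1) (6,6) (7,4)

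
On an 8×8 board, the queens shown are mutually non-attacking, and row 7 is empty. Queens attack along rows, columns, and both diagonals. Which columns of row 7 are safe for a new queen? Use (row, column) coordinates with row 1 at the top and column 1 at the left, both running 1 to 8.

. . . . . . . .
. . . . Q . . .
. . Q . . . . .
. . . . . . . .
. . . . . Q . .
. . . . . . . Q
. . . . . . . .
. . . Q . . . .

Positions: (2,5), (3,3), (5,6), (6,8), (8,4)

(2,5) attacks row 7 at column 5.
(3,3) attacks row 7 at column 3 and diagonals 7.
(5,6) attacks row 7 at column 6 and diagonals 4, 8.
(6,8) attacks row 7 at column 8 and diagonals 7.
(8,4) attacks row 7 at column 4 and diagonals 3, 5.
Attacked columns: {3, 4, 5, 6, 7, 8}. Safe: {1, 2}.

columns 1, 2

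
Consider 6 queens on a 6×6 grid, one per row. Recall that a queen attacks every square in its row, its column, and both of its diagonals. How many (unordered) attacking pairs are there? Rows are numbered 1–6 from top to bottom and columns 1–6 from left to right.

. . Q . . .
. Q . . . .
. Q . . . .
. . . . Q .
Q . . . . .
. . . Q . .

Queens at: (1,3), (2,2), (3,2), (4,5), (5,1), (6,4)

Same column: (2,2)–(3,2) (column 2).
Same diagonal: (1,3)–(2,2) (|1−2| = |3−2| = 1).
Total attacking pairs: 2.

2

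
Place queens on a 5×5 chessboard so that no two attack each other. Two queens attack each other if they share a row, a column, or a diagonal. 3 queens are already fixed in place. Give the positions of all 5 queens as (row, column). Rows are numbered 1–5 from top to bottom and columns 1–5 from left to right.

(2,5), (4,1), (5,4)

(1,2) (2,5) (3,3) (4,1) (5,4)

Row 1: attacked by (2,5)→{4,5}; (4,1)→{1,4}; (5,4)→{4}. Safe: 2, 3. Place at column 2.
Row 3: attacked by (1,2)→{2,4}; (2,5)→{4,5}; (4,1)→{1,2}; (5,4)→{2,4}. Safe: 3. Place at column 3.
Columns [2, 5, 3, 1, 4], r−c [-1, -3, 0, 3, 1], r+c [3, 7, 6, 5, 9] are all distinct, so no two queens attack.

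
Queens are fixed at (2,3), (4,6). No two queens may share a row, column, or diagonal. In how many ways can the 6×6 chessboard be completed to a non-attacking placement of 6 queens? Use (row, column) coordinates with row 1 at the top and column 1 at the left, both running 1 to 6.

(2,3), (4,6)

Branch on row 1: col 1 → 0; col 5 → 1.
Sum: 0 + 1 = 1.

1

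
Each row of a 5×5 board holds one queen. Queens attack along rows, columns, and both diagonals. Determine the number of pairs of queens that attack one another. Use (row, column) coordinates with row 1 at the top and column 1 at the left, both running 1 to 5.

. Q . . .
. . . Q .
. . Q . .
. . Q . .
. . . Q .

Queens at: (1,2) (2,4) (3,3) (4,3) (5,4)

Same column: (2,4)–(5,4) (column 4); (3,3)–(4,3) (column 3).
Same diagonal: (2,4)–(3,3) (|2−3| = |4−3| = 1); (4,3)–(5,4) (|4−5| = |3−4| = 1).
Total attacking pairs: 4.

4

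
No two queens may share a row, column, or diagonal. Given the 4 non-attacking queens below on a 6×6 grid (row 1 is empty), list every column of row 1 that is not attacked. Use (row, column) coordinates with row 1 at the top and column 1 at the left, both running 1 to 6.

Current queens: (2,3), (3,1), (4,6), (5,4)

(2,3) attacks row 1 at column 3 and diagonals 2, 4.
(3,1) attacks row 1 at column 1 and diagonals 3.
(4,6) attacks row 1 at column 6 and diagonals 3.
(5,4) attacks row 1 at column 4.
Attacked columns: {1, 2, 3, 4, 6}. Safe: {5}.

columns 5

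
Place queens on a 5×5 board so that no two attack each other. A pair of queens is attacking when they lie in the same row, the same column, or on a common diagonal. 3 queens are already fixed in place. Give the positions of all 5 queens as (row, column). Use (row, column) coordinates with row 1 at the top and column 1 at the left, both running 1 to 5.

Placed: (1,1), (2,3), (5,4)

(1,1) (2,3) (3,5) (4,2) (5,4)

Row 3: attacked by (1,1)→{1,3}; (2,3)→{2,3,4}; (5,4)→{2,4}. Safe: 5. Place at column 5.
Row 4: attacked by (1,1)→{1,4}; (2,3)→{1,3,5}; (3,5)→{4,5}; (5,4)→{3,4,5}. Safe: 2. Place at column 2.
Columns [1, 3, 5, 2, 4], r−c [0, -1, -2, 2, 1], r+c [2, 5, 8, 6, 9] are all distinct, so no two queens attack.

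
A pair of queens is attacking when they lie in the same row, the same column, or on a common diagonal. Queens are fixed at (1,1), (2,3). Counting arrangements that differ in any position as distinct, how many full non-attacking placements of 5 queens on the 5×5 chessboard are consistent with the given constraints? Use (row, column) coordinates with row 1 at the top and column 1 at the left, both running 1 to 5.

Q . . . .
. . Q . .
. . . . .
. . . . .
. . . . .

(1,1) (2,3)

Branch on row 3: col 5 → 1.
Sum: 1 = 1.

1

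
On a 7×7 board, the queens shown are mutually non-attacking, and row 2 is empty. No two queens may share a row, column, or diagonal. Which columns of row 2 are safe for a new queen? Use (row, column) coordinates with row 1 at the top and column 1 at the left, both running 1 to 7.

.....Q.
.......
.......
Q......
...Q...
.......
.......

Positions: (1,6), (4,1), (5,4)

columns 2

(1,6) attacks row 2 at column 6 and diagonals 5, 7.
(4,1) attacks row 2 at column 1 and diagonals 3.
(5,4) attacks row 2 at column 4 and diagonals 1, 7.
Attacked columns: {1, 3, 4, 5, 6, 7}. Safe: {2}.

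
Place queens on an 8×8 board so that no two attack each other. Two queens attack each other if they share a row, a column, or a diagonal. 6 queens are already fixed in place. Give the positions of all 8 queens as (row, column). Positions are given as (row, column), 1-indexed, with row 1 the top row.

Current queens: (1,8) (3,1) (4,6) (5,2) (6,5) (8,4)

Row 2: attacked by (1,8)→{7,8}; (3,1)→{1,2}; (4,6)→{4,6,8}; (5,2)→{2,5}; (6,5)→{1,5}; (8,4)→{4}. Safe: 3. Place at column 3.
Row 7: attacked by (1,8)→{2,8}; (2,3)→{3,8}; (3,1)→{1,5}; (4,6)→{3,6}; (5,2)→{2,4}; (6,5)→{4,5,6}; (8,4)→{3,4,5}. Safe: 7. Place at column 7.
Columns [8, 3, 1, 6, 2, 5, 7, 4], r−c [-7, -1, 2, -2, 3, 1, 0, 4], r+c [9, 5, 4, 10, 7, 11, 14, 12] are all distinct, so no two queens attack.

(1,8) (2,3) (3,1) (4,6) (5,2) (6,5) (7,7) (8,4)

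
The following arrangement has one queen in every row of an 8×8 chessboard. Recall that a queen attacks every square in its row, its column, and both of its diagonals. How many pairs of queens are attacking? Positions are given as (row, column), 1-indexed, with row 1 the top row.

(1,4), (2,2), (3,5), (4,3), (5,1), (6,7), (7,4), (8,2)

2

Same column: (1,4)–(7,4) (column 4); (2,2)–(8,2) (column 2).
Total attacking pairs: 2.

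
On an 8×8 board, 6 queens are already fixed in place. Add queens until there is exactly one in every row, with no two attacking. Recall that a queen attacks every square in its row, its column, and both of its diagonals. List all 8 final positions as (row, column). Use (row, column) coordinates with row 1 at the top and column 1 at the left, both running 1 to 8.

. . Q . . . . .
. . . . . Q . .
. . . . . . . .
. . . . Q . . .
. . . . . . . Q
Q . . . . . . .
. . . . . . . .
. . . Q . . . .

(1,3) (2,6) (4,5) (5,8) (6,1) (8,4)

(1,3) (2,6) (3,2) (4,5) (5,8) (6,1) (7,7) (8,4)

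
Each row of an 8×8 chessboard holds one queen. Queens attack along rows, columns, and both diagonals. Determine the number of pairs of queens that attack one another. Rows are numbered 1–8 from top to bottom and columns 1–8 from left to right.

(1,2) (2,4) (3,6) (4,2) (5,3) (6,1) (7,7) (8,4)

Same column: (1,2)–(4,2) (column 2); (2,4)–(8,4) (column 4).
Same diagonal: (2,4)–(4,2) (|2−4| = |4−2| = 2); (4,2)–(5,3) (|4−5| = |2−3| = 1).
Total attacking pairs: 4.

4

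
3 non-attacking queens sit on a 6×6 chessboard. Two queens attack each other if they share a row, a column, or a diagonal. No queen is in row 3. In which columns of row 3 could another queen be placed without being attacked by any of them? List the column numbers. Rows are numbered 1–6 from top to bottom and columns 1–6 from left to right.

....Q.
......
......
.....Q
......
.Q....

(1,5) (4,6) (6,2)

(1,5) attacks row 3 at column 5 and diagonals 3.
(4,6) attacks row 3 at column 6 and diagonals 5.
(6,2) attacks row 3 at column 2 and diagonals 5.
Attacked columns: {2, 3, 5, 6}. Safe: {1, 4}.

columns 1, 4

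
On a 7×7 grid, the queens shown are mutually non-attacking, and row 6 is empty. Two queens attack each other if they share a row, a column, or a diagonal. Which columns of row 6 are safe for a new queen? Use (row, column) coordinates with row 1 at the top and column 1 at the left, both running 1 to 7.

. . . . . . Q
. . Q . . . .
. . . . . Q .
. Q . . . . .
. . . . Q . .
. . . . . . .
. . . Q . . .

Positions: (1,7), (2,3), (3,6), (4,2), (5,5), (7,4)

columns 1

(1,7) attacks row 6 at column 7 and diagonals 2.
(2,3) attacks row 6 at column 3 and diagonals 7.
(3,6) attacks row 6 at column 6 and diagonals 3.
(4,2) attacks row 6 at column 2 and diagonals 4.
(5,5) attacks row 6 at column 5 and diagonals 4, 6.
(7,4) attacks row 6 at column 4 and diagonals 3, 5.
Attacked columns: {2, 3, 4, 5, 6, 7}. Safe: {1}.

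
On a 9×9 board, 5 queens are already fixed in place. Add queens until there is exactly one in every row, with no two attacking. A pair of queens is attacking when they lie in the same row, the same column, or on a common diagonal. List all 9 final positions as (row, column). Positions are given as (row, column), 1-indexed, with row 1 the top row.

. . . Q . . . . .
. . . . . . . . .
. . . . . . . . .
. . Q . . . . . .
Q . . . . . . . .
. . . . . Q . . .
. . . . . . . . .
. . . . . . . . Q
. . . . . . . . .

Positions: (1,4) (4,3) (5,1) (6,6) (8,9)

Row 2: attacked by (1,4)→{3,4,5}; (4,3)→{1,3,5}; (5,1)→{1,4}; (6,6)→{2,6}; (8,9)→{3,9}. Safe: 7, 8. Place at column 8.
Row 3: attacked by (1,4)→{2,4,6}; (2,8)→{7,8,9}; (4,3)→{2,3,4}; (5,1)→{1,3}; (6,6)→{3,6,9}; (8,9)→{4,9}. Safe: 5. Place at column 5.
Row 7: attacked by (1,4)→{4}; (2,8)→{3,8}; (3,5)→{1,5,9}; (4,3)→{3,6}; (5,1)→{1,3}; (6,6)→{5,6,7}; (8,9)→{8,9}. Safe: 2. Place at column 2.
Row 9: attacked by (1,4)→{4}; (2,8)→{1,8}; (3,5)→{5}; (4,3)→{3,8}; (5,1)→{1,5}; (6,6)→{3,6,9}; (7,2)→{2,4}; (8,9)→{8,9}. Safe: 7. Place at column 7.
Columns [4, 8, 5, 3, 1, 6, 2, 9, 7], r−c [-3, -6, -2, 1, 4, 0, 5, -1, 2], r+c [5, 10, 8, 7, 6, 12, 9, 17, 16] are all distinct, so no two queens attack.

(1,4) (2,8) (3,5) (4,3) (5,1) (6,6) (7,2) (8,9) (9,7)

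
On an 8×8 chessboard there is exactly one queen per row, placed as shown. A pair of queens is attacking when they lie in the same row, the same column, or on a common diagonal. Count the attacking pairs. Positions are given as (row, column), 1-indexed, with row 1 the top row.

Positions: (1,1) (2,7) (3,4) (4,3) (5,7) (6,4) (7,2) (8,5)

Same column: (2,7)–(5,7) (column 7); (3,4)–(6,4) (column 4).
Same diagonal: (2,7)–(7,2) (|2−7| = |7−2| = 5); (3,4)–(4,3) (|3−4| = |4−3| = 1).
Total attacking pairs: 4.

4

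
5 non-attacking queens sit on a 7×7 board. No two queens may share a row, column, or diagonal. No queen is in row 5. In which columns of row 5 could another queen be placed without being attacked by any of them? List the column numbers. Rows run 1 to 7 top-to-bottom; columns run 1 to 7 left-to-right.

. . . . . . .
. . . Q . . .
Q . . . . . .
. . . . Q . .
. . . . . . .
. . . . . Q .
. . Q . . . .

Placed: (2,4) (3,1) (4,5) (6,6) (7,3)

columns 2

(2,4) attacks row 5 at column 4 and diagonals 1, 7.
(3,1) attacks row 5 at column 1 and diagonals 3.
(4,5) attacks row 5 at column 5 and diagonals 4, 6.
(6,6) attacks row 5 at column 6 and diagonals 5, 7.
(7,3) attacks row 5 at column 3 and diagonals 1, 5.
Attacked columns: {1, 3, 4, 5, 6, 7}. Safe: {2}.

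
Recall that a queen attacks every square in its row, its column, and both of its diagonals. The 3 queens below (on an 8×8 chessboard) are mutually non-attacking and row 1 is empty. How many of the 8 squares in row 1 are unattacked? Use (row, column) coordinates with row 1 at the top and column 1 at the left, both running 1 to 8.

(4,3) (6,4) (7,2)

3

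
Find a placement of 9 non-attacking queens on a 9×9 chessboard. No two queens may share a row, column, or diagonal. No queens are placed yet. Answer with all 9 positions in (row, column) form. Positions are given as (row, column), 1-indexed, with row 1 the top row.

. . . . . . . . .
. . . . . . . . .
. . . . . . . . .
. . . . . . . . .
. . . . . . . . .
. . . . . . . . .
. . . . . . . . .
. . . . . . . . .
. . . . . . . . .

(1,4) (2,6) (3,3) (4,9) (5,7) (6,1) (7,8) (8,2) (9,5)

Row 1: Safe: 1, 2, 3, 4, 5, 6, 7, 8, 9. Place at column 4.
Row 2: attacked by (1,4)→{3,4,5}. Safe: 1, 2, 6, 7, 8, 9. Place at column 6.
Row 3: attacked by (1,4)→{2,4,6}; (2,6)→{5,6,7}. Safe: 1, 3, 8, 9. Place at column 3.
Row 4: attacked by (1,4)→{1,4,7}; (2,6)→{4,6,8}; (3,3)→{2,3,4}. Safe: 5, 9. Place at column 9.
Row 5: attacked by (1,4)→{4,8}; (2,6)→{3,6,9}; (3,3)→{1,3,5}; (4,9)→{8,9}. Safe: 2, 7. Place at column 7.
Row 6: attacked by (1,4)→{4,9}; (2,6)→{2,6}; (3,3)→{3,6}; (4,9)→{7,9}; (5,7)→{6,7,8}. Safe: 1, 5. Place at column 1.
Row 7: attacked by (1,4)→{4}; (2,6)→{1,6}; (3,3)→{3,7}; (4,9)→{6,9}; (5,7)→{5,7,9}; (6,1)→{1,2}. Safe: 8. Place at column 8.
Row 8: attacked by (1,4)→{4}; (2,6)→{6}; (3,3)→{3,8}; (4,9)→{5,9}; (5,7)→{4,7}; (6,1)→{1,3}; (7,8)→{7,8,9}. Safe: 2. Place at column 2.
Row 9: attacked by (1,4)→{4}; (2,6)→{6}; (3,3)→{3,9}; (4,9)→{4,9}; (5,7)→{3,7}; (6,1)→{1,4}; (7,8)→{6,8}; (8,2)→{1,2,3}. Safe: 5. Place at column 5.
Columns [4, 6, 3, 9, 7, 1, 8, 2, 5], r−c [-3, -4, 0, -5, -2, 5, -1, 6, 4], r+c [5, 8, 6, 13, 12, 7, 15, 10, 14] are all distinct, so no two queens attack.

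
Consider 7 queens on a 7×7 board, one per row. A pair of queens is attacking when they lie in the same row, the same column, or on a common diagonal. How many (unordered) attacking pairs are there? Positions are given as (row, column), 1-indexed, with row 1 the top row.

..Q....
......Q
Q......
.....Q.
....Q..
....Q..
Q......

5

Same column: (3,1)–(7,1) (column 1); (5,5)–(6,5) (column 5).
Same diagonal: (1,3)–(3,1) (|1−3| = |3−1| = 2); (1,3)–(4,6) (|1−4| = |3−6| = 3); (4,6)–(5,5) (|4−5| = |6−5| = 1).
Total attacking pairs: 5.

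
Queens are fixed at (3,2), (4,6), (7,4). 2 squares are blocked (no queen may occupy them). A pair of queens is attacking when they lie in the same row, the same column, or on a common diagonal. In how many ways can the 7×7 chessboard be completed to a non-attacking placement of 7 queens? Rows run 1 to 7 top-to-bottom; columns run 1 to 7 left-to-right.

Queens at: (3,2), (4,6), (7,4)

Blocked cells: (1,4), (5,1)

Branch on row 1: col 1 → 1; col 5 → 1; col 7 → 0.
Sum: 1 + 1 + 0 = 2.

2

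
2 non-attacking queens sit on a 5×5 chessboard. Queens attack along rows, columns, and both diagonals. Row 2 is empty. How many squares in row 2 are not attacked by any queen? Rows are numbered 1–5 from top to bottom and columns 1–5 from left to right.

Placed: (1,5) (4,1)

(1,5) attacks row 2 at column 5 and diagonals 4.
(4,1) attacks row 2 at column 1 and diagonals 3.
Attacked columns: {1, 3, 4, 5}. Safe: {2}.

1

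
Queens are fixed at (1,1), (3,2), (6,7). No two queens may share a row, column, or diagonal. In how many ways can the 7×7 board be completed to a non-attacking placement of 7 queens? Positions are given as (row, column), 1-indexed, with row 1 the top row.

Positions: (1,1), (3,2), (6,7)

Branch on row 2: col 4 → 0; col 5 → 1; col 6 → 0.
Sum: 0 + 1 + 0 = 1.

1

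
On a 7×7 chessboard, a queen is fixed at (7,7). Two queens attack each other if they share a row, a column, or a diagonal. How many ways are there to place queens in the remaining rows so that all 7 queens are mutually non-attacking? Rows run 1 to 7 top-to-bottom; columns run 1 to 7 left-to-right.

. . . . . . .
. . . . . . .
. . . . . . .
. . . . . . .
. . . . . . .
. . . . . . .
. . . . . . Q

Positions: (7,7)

Branch on row 1: col 2 → 1; col 3 → 1; col 4 → 1; col 5 → 1; col 6 → 0.
Sum: 1 + 1 + 1 + 1 + 0 = 4.

4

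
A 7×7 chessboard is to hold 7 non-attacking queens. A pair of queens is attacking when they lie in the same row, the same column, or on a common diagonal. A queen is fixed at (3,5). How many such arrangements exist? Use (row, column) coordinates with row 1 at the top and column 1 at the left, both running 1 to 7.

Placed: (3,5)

Branch on row 1: col 1 → 1; col 2 → 1; col 4 → 2; col 6 → 2.
Sum: 1 + 1 + 2 + 2 = 6.

6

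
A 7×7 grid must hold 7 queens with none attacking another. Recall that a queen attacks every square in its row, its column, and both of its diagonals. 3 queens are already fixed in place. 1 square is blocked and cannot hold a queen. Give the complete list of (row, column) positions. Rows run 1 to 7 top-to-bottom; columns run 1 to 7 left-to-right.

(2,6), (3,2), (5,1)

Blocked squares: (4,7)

(1,3) (2,6) (3,2) (4,5) (5,1) (6,4) (7,7)

Row 1: attacked by (2,6)→{5,6,7}; (3,2)→{2,4}; (5,1)→{1,5}. Safe: 3. Place at column 3.
Row 4: attacked by (1,3)→{3,6}; (2,6)→{4,6}; (3,2)→{1,2,3}; (5,1)→{1,2}. Blocked: 7. Safe: 5. Place at column 5.
Row 6: attacked by (1,3)→{3}; (2,6)→{2,6}; (3,2)→{2,5}; (4,5)→{3,5,7}; (5,1)→{1,2}. Safe: 4. Place at column 4.
Row 7: attacked by (1,3)→{3}; (2,6)→{1,6}; (3,2)→{2,6}; (4,5)→{2,5}; (5,1)→{1,3}; (6,4)→{3,4,5}. Safe: 7. Place at column 7.
Columns [3, 6, 2, 5, 1, 4, 7], r−c [-2, -4, 1, -1, 4, 2, 0], r+c [4, 8, 5, 9, 6, 10, 14] are all distinct, so no two queens attack.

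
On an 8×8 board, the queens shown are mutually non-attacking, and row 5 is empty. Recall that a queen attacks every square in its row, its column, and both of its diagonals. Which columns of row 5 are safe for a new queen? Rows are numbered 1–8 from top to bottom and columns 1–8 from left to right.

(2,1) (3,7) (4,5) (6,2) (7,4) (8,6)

(2,1) attacks row 5 at column 1 and diagonals 4.
(3,7) attacks row 5 at column 7 and diagonals 5.
(4,5) attacks row 5 at column 5 and diagonals 4, 6.
(6,2) attacks row 5 at column 2 and diagonals 1, 3.
(7,4) attacks row 5 at column 4 and diagonals 2, 6.
(8,6) attacks row 5 at column 6 and diagonals 3.
Attacked columns: {1, 2, 3, 4, 5, 6, 7}. Safe: {8}.

columns 8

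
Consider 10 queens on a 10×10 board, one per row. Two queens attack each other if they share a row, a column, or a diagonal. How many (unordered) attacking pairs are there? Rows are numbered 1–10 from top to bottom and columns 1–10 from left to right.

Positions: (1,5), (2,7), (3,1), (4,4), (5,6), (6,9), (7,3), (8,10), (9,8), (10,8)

3

Same column: (9,8)–(10,8) (column 8).
Same diagonal: (3,1)–(10,8) (|3−10| = |1−8| = 7); (8,10)–(10,8) (|8−10| = |10−8| = 2).
Total attacking pairs: 3.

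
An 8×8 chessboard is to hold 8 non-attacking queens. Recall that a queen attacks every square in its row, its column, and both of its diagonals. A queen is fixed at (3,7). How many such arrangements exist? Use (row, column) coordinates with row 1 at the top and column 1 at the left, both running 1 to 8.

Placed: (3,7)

14

Branch on row 1: col 1 → 0; col 2 → 2; col 3 → 2; col 4 → 3; col 6 → 7; col 8 → 0.
Sum: 0 + 2 + 2 + 3 + 7 + 0 = 14.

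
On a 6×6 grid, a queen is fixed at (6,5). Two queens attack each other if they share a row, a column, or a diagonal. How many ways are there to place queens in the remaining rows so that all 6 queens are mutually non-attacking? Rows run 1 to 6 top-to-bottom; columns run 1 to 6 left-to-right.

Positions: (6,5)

1

Branch on row 1: col 1 → 0; col 2 → 1; col 3 → 0; col 4 → 0; col 6 → 0.
Sum: 0 + 1 + 0 + 0 + 0 = 1.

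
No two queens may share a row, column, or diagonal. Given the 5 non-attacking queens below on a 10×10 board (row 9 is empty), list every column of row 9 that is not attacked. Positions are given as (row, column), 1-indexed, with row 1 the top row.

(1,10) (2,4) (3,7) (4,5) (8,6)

columns 3, 8, 9

(1,10) attacks row 9 at column 10 and diagonals 2.
(2,4) attacks row 9 at column 4.
(3,7) attacks row 9 at column 7 and diagonals 1.
(4,5) attacks row 9 at column 5 and diagonals 10.
(8,6) attacks row 9 at column 6 and diagonals 5, 7.
Attacked columns: {1, 2, 4, 5, 6, 7, 10}. Safe: {3, 8, 9}.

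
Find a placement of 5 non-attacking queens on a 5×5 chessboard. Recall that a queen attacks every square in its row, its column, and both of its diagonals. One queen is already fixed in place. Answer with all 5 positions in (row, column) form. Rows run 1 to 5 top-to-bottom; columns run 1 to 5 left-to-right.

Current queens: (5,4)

Row 1: attacked by (5,4)→{4}. Safe: 1, 2, 3, 5. Place at column 1.
Row 2: attacked by (1,1)→{1,2}; (5,4)→{1,4}. Safe: 3, 5. Place at column 3.
Row 3: attacked by (1,1)→{1,3}; (2,3)→{2,3,4}; (5,4)→{2,4}. Safe: 5. Place at column 5.
Row 4: attacked by (1,1)→{1,4}; (2,3)→{1,3,5}; (3,5)→{4,5}; (5,4)→{3,4,5}. Safe: 2. Place at column 2.
Columns [1, 3, 5, 2, 4], r−c [0, -1, -2, 2, 1], r+c [2, 5, 8, 6, 9] are all distinct, so no two queens attack.

(1,1) (2,3) (3,5) (4,2) (5,4)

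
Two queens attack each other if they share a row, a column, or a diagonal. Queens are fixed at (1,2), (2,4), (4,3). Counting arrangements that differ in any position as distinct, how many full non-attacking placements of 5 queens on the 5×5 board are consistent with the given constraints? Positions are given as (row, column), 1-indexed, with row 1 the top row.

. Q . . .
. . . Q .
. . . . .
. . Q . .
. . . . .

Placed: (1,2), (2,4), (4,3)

1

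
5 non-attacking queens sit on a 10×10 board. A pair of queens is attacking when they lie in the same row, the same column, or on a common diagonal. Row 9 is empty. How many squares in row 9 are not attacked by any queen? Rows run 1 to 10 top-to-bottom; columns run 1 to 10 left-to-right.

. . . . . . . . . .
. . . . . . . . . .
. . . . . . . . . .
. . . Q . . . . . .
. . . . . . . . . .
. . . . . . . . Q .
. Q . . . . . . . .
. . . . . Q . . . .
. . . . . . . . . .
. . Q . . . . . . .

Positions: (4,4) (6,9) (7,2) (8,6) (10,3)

3

(4,4) attacks row 9 at column 4 and diagonals 9.
(6,9) attacks row 9 at column 9 and diagonals 6.
(7,2) attacks row 9 at column 2 and diagonals 4.
(8,6) attacks row 9 at column 6 and diagonals 5, 7.
(10,3) attacks row 9 at column 3 and diagonals 2, 4.
Attacked columns: {2, 3, 4, 5, 6, 7, 9}. Safe: {1, 8, 10}.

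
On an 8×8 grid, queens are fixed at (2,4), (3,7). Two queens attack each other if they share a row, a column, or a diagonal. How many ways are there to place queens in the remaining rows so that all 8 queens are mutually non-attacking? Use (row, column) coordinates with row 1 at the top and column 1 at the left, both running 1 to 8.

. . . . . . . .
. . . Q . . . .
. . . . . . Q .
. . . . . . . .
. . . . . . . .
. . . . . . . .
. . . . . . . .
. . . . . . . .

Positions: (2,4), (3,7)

Branch on row 1: col 1 → 0; col 2 → 0; col 6 → 2; col 8 → 0.
Sum: 0 + 0 + 2 + 0 = 2.

2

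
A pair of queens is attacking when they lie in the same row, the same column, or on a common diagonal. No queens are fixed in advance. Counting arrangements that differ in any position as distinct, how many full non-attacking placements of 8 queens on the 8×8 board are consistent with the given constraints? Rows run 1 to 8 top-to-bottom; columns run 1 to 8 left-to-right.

92

Branch on row 1: col 1 → 4; col 2 → 8; col 3 → 16; col 4 → 18; col 5 → 18; col 6 → 16; col 7 → 8; col 8 → 4.
Sum: 4 + 8 + 16 + 18 + 18 + 16 + 8 + 4 = 92.
(This is the classic 8-queens count.)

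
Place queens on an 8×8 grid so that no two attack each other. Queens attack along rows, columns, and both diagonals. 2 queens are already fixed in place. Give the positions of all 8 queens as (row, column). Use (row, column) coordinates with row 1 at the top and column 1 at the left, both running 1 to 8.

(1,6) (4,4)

(1,6) (2,8) (3,2) (4,4) (5,1) (6,7) (7,5) (8,3)

Row 2: attacked by (1,6)→{5,6,7}; (4,4)→{2,4,6}. Safe: 1, 3, 8. Place at column 8.
Row 3: attacked by (1,6)→{4,6,8}; (2,8)→{7,8}; (4,4)→{3,4,5}. Safe: 1, 2. Place at column 2.
Row 5: attacked by (1,6)→{2,6}; (2,8)→{5,8}; (3,2)→{2,4}; (4,4)→{3,4,5}. Safe: 1, 7. Place at column 1.
Row 6: attacked by (1,6)→{1,6}; (2,8)→{4,8}; (3,2)→{2,5}; (4,4)→{2,4,6}; (5,1)→{1,2}. Safe: 3, 7. Place at column 7.
Row 7: attacked by (1,6)→{6}; (2,8)→{3,8}; (3,2)→{2,6}; (4,4)→{1,4,7}; (5,1)→{1,3}; (6,7)→{6,7,8}. Safe: 5. Place at column 5.
Row 8: attacked by (1,6)→{6}; (2,8)→{2,8}; (3,2)→{2,7}; (4,4)→{4,8}; (5,1)→{1,4}; (6,7)→{5,7}; (7,5)→{4,5,6}. Safe: 3. Place at column 3.
Columns [6, 8, 2, 4, 1, 7, 5, 3], r−c [-5, -6, 1, 0, 4, -1, 2, 5], r+c [7, 10, 5, 8, 6, 13, 12, 11] are all distinct, so no two queens attack.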